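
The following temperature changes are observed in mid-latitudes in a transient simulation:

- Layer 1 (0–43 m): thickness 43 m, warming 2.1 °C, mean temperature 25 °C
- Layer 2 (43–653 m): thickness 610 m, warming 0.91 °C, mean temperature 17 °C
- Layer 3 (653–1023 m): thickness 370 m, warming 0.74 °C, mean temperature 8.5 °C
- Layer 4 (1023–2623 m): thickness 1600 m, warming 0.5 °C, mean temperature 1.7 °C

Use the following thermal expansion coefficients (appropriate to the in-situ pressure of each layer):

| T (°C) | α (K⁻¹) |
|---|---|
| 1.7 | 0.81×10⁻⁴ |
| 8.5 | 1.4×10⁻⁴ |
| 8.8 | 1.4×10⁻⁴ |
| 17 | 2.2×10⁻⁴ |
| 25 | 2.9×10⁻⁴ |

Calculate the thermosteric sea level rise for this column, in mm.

251 mm

Layer 1 at 25 °C → α = 2.9×10⁻⁴ K⁻¹
Layer 2 at 17 °C → α = 2.2×10⁻⁴ K⁻¹
Layer 3 at 8.5 °C → α = 1.4×10⁻⁴ K⁻¹
Layer 4 at 1.7 °C → α = 0.81×10⁻⁴ K⁻¹
Layer 1: 43 × 2.1 × 2.9×10⁻⁴ = 0.026187 m
Layer 2: 610 × 0.91 × 2.2×10⁻⁴ = 0.122122 m
1.4×10⁻⁴ × 0.74 × 370 = 0.038332 m
1023–2623 m: 0.5 × 0.81×10⁻⁴ × 1600 = 0.06480 m
Δh = 0.026187 + 0.122122 + 0.038332 + 0.06480 = 0.251441 m ≈ 251 mm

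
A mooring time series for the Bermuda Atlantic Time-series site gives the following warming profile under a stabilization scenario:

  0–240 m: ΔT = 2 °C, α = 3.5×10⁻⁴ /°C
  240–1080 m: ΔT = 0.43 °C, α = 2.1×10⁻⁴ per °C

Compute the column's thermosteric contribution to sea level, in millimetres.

0–240 m: 2 × 240 × 3.5×10⁻⁴ = 0.16800 m
840 × 0.43 × 2.1×10⁻⁴ = 0.075852 m
Δh = 0.16800 + 0.075852 = 0.243852 m

about 244 mm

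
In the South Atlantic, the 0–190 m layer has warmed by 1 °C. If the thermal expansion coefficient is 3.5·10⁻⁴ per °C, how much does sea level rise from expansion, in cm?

Δh ≈ 6.65 cm

Δh = αΔT·H = 3.5×10⁻⁴ × 1 × 190 = 0.06650 m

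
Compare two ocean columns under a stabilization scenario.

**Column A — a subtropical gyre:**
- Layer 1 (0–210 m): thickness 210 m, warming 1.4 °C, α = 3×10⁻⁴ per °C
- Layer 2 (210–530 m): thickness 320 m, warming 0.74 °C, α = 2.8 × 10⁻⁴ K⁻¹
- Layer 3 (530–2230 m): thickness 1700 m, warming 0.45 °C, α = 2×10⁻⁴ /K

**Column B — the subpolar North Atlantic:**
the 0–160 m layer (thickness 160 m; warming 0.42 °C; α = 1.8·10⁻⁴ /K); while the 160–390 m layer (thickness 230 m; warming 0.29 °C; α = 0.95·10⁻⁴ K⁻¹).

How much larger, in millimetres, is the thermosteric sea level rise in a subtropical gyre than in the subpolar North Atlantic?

A 0–210 m: 210 × 1.4 × 3×10⁻⁴ = 0.08820 m
A 210–530 m: 2.8×10⁻⁴ × 0.74 × 320 = 0.066304 m
A 1700 × 2×10⁻⁴ × 0.45 = 0.15300 m
A total: 0.307504 m
B 1.8×10⁻⁴ × 0.42 × 160 = 0.012096 m
B 160–390 m: 230 × 0.29 × 0.95×10⁻⁴ = 0.0063365 m
B total: 0.0184325 m
Difference: 0.307504 − 0.0184325 = 0.2890715 m

289 mm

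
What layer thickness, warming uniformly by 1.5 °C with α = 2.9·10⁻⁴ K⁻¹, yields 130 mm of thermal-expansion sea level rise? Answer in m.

H = Δh/(αΔT) = 0.13 / (2.9×10⁻⁴ × 1.5) ≈ 298.9 m

299 m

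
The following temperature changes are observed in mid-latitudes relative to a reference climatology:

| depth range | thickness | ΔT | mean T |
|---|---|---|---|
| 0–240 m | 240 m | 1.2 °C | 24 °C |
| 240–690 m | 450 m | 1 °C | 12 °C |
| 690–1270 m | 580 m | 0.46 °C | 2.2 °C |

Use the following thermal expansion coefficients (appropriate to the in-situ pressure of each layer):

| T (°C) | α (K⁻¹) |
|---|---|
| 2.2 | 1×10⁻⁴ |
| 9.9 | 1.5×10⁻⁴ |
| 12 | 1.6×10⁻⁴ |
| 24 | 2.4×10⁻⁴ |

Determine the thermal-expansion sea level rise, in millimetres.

Layer 1 at 24 °C → α = 2.4×10⁻⁴ K⁻¹
Layer 2 at 12 °C → α = 1.6×10⁻⁴ K⁻¹
Layer 3 at 2.2 °C → α = 1×10⁻⁴ K⁻¹
0–240 m: 240 × 2.4×10⁻⁴ × 1.2 = 0.06912 m
Layer 2: 1 × 450 × 1.6×10⁻⁴ = 0.07200 m
Layer 3: 580 × 0.46 × 1×10⁻⁴ = 0.02668 m
Δh = 0.06912 + 0.07200 + 0.02668 = 0.16780 m

about 168 mm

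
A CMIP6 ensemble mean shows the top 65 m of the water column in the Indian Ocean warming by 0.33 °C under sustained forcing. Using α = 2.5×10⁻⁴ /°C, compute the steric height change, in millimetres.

Δh ≈ 5.4 mm

Δh = αΔT·H = 2.5×10⁻⁴ × 0.33 × 65 = 0.0053625 m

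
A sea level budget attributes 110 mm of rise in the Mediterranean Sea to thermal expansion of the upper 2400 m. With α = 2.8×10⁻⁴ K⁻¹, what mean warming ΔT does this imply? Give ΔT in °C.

0.16 °C

ΔT = Δh/(αH) = 0.11 / (2.8×10⁻⁴ × 2400) ≈ 0.1637 °C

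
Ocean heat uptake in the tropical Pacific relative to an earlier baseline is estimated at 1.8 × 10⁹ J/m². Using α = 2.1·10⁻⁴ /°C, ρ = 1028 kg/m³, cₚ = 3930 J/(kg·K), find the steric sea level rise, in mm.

Δh = αQ/(ρcₚ) = 2.1×10⁻⁴ × 1.8×10⁹ / (1028 × 3930) ≈ 0.093563 m

Δh ≈ 94 mm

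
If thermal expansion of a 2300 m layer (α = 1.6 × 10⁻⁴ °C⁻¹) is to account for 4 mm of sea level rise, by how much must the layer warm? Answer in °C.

ΔT = Δh/(αH) = 0.004 / (1.6×10⁻⁴ × 2300) ≈ 0.01087 °C

about 0.011 °C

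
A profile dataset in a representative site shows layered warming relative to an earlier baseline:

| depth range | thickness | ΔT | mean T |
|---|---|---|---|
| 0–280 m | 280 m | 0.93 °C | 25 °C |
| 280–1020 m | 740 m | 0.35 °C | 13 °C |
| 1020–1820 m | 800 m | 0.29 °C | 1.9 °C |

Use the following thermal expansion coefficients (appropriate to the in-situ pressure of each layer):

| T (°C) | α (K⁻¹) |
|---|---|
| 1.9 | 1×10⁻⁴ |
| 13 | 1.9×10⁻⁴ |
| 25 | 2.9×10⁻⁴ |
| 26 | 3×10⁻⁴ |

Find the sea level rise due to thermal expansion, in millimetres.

Layer 1 at 25 °C → α = 2.9×10⁻⁴ K⁻¹
Layer 2 at 13 °C → α = 1.9×10⁻⁴ K⁻¹
Layer 3 at 1.9 °C → α = 1×10⁻⁴ K⁻¹
280 × 0.93 × 2.9×10⁻⁴ = 0.075516 m
0.35 × 1.9×10⁻⁴ × 740 = 0.04921 m
Layer 3: 800 × 1×10⁻⁴ × 0.29 = 0.02320 m
Δh = 0.075516 + 0.04921 + 0.02320 = 0.147926 m ≈ 150 mm

Δh ≈ 150 mm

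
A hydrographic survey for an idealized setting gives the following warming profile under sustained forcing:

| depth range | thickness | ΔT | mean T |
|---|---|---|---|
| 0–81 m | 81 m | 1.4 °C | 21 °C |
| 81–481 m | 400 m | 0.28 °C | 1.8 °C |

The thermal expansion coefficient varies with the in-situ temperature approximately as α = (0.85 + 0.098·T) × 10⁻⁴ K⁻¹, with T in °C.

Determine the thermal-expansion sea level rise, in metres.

about 0.0445 m

Layer 1: α = (0.85 + 0.098×21)×10⁻⁴ = 2.908×10⁻⁴ K⁻¹
Layer 2: α = (0.85 + 0.098×1.8)×10⁻⁴ = 1.0264×10⁻⁴ K⁻¹
Layer 1: 1.4 × 81 × 2.908×10⁻⁴ = 0.03297672 m
400 × 1.0264×10⁻⁴ × 0.28 = 0.01149568 m
Δh = 0.03297672 + 0.01149568 = 0.0444724 m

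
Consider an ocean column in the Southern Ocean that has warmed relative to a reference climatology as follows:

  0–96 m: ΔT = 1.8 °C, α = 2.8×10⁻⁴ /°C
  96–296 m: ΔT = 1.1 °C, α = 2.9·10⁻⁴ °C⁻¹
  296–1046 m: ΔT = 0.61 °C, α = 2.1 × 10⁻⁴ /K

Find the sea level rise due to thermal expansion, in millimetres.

1.8 × 2.8×10⁻⁴ × 96 = 0.048384 m
Layer 2: 2.9×10⁻⁴ × 1.1 × 200 = 0.06380 m
Layer 3: 0.61 × 2.1×10⁻⁴ × 750 = 0.096075 m
Δh = 0.048384 + 0.06380 + 0.096075 = 0.208259 m

Δh = 210 mm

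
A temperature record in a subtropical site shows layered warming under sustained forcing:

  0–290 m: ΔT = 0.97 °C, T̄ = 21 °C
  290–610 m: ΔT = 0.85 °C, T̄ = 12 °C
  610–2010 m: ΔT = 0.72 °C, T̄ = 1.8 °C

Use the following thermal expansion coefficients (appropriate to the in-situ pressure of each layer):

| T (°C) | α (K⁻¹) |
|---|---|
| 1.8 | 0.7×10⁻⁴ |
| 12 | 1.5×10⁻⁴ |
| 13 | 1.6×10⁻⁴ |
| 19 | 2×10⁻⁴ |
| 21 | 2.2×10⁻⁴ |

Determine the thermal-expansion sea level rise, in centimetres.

Layer 1 at 21 °C → α = 2.2×10⁻⁴ K⁻¹
Layer 2 at 12 °C → α = 1.5×10⁻⁴ K⁻¹
Layer 3 at 1.8 °C → α = 0.7×10⁻⁴ K⁻¹
290 × 2.2×10⁻⁴ × 0.97 = 0.061886 m
Layer 2: 320 × 0.85 × 1.5×10⁻⁴ = 0.04080 m
610–2010 m: 0.72 × 0.7×10⁻⁴ × 1400 = 0.07056 m
Δh = 0.061886 + 0.04080 + 0.07056 = 0.173246 m

17.3 cm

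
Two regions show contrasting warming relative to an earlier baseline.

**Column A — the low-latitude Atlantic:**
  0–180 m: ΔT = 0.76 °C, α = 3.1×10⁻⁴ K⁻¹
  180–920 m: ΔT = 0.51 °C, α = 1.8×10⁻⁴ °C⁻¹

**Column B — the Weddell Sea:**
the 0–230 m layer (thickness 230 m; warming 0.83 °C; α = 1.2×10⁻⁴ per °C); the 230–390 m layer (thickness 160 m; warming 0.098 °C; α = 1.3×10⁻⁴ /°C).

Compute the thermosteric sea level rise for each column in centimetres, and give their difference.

A: 11.0 cm; B: 2.49 cm; difference 8.54 cm

A 0–180 m: 0.76 × 3.1×10⁻⁴ × 180 = 0.042408 m
A 0.51 × 740 × 1.8×10⁻⁴ = 0.067932 m
A total: 0.11034 m
B 1.2×10⁻⁴ × 230 × 0.83 = 0.022908 m
B Layer 2: 160 × 1.3×10⁻⁴ × 0.098 = 0.0020384 m
B total: 0.0249464 m
Difference: 0.11034 − 0.0249464 = 0.0853936 m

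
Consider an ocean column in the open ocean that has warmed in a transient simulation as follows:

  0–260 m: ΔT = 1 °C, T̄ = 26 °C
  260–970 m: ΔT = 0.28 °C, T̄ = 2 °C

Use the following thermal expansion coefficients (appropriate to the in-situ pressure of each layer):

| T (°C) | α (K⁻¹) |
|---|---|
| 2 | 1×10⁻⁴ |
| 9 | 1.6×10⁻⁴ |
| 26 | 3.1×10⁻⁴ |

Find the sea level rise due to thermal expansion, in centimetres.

Layer 1 at 26 °C → α = 3.1×10⁻⁴ K⁻¹
Layer 2 at 2 °C → α = 1×10⁻⁴ K⁻¹
Layer 1: 1 × 260 × 3.1×10⁻⁴ = 0.08060 m
1×10⁻⁴ × 0.28 × 710 = 0.01988 m
Δh = 0.08060 + 0.01988 = 0.10048 m

Δh = 10.0 cm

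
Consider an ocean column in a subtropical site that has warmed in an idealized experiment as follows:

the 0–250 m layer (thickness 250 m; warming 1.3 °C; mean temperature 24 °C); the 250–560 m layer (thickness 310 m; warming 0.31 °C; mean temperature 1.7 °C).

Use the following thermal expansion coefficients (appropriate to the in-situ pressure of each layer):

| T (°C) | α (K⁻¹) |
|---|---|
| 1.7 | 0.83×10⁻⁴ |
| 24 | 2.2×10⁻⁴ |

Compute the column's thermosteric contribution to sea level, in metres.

Δh = 0.0795 m

Layer 1 at 24 °C → α = 2.2×10⁻⁴ K⁻¹
Layer 2 at 1.7 °C → α = 0.83×10⁻⁴ K⁻¹
Layer 1: 250 × 1.3 × 2.2×10⁻⁴ = 0.07150 m
310 × 0.83×10⁻⁴ × 0.31 = 0.0079763 m
Δh = 0.07150 + 0.0079763 = 0.0794763 m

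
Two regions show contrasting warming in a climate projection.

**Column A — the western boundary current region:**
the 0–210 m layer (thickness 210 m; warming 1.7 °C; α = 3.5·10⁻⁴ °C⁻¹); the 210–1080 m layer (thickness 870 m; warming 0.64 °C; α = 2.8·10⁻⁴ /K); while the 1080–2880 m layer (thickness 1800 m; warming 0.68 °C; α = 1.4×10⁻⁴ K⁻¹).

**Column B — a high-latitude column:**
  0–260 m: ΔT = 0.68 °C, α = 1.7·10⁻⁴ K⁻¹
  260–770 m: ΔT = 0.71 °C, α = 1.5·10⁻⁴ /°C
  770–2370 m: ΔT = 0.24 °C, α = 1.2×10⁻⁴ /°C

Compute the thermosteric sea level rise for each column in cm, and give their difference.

Δh_A ≈ 45.2 cm, Δh_B ≈ 13.0 cm; difference ≈ 32.2 cm

A 0–210 m: 210 × 1.7 × 3.5×10⁻⁴ = 0.12495 m
A Layer 2: 0.64 × 2.8×10⁻⁴ × 870 = 0.155904 m
A 1080–2880 m: 1800 × 0.68 × 1.4×10⁻⁴ = 0.17136 m
A total: 0.452214 m
B Layer 1: 260 × 0.68 × 1.7×10⁻⁴ = 0.030056 m
B 260–770 m: 510 × 0.71 × 1.5×10⁻⁴ = 0.054315 m
B Layer 3: 0.24 × 1.2×10⁻⁴ × 1600 = 0.04608 m
B total: 0.130451 m
Difference: 0.452214 − 0.130451 = 0.321763 m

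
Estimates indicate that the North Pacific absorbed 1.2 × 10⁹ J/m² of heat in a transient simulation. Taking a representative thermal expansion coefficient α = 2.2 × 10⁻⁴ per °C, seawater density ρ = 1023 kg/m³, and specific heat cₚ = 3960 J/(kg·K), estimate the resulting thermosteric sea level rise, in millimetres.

Δh = αQ/(ρcₚ) = 2.2×10⁻⁴ × 1.2×10⁹ / (1023 × 3960) ≈ 0.065168 m

about 65.2 mm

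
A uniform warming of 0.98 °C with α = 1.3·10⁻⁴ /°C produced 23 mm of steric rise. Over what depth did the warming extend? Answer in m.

181 m

H = Δh/(αΔT) = 0.023 / (1.3×10⁻⁴ × 0.98) ≈ 180.5 m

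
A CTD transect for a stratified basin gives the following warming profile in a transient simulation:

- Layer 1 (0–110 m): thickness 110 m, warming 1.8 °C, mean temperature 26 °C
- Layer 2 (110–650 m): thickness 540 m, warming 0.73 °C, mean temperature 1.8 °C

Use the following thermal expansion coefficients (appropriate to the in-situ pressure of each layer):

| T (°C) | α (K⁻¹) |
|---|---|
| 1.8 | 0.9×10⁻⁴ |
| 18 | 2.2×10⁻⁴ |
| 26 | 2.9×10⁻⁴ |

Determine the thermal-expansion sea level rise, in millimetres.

93 mm of thermosteric rise

Layer 1 at 26 °C → α = 2.9×10⁻⁴ K⁻¹
Layer 2 at 1.8 °C → α = 0.9×10⁻⁴ K⁻¹
110 × 1.8 × 2.9×10⁻⁴ = 0.05742 m
Layer 2: 0.9×10⁻⁴ × 0.73 × 540 = 0.035478 m
Δh = 0.05742 + 0.035478 = 0.092898 m ≈ 93 mm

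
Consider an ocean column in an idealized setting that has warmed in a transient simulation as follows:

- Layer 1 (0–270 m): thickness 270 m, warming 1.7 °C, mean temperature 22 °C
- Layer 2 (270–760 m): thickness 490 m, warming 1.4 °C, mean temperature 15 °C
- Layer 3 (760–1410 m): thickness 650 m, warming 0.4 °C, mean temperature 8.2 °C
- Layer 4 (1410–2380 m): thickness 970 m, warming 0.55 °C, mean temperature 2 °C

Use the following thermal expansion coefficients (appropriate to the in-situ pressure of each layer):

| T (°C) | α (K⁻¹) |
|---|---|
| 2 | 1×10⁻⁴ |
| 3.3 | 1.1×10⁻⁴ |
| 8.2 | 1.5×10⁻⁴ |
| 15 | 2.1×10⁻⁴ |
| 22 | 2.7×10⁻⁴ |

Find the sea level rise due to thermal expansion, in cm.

Layer 1 at 22 °C → α = 2.7×10⁻⁴ K⁻¹
Layer 2 at 15 °C → α = 2.1×10⁻⁴ K⁻¹
Layer 3 at 8.2 °C → α = 1.5×10⁻⁴ K⁻¹
Layer 4 at 2 °C → α = 1×10⁻⁴ K⁻¹
Layer 1: 270 × 2.7×10⁻⁴ × 1.7 = 0.12393 m
Layer 2: 2.1×10⁻⁴ × 1.4 × 490 = 0.14406 m
0.4 × 1.5×10⁻⁴ × 650 = 0.03900 m
970 × 0.55 × 1×10⁻⁴ = 0.05335 m
Δh = 0.12393 + 0.14406 + 0.03900 + 0.05335 = 0.36034 m ≈ 36.0 cm

36.0 cm of thermosteric rise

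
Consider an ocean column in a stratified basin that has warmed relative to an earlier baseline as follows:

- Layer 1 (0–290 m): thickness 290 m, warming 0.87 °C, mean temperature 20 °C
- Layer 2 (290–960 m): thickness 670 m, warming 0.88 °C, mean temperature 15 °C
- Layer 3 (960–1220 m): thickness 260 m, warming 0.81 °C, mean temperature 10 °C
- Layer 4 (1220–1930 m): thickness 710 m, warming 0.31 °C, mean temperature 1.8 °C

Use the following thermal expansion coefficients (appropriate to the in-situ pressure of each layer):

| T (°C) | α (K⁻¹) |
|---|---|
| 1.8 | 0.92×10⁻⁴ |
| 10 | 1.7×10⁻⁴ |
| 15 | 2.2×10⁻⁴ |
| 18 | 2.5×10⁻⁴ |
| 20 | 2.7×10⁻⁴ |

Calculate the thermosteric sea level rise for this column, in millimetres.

Layer 1 at 20 °C → α = 2.7×10⁻⁴ K⁻¹
Layer 2 at 15 °C → α = 2.2×10⁻⁴ K⁻¹
Layer 3 at 10 °C → α = 1.7×10⁻⁴ K⁻¹
Layer 4 at 1.8 °C → α = 0.92×10⁻⁴ K⁻¹
0–290 m: 290 × 0.87 × 2.7×10⁻⁴ = 0.068121 m
0.88 × 670 × 2.2×10⁻⁴ = 0.129712 m
Layer 3: 1.7×10⁻⁴ × 260 × 0.81 = 0.035802 m
0.31 × 710 × 0.92×10⁻⁴ = 0.0202492 m
Δh = 0.068121 + 0.129712 + 0.035802 + 0.0202492 = 0.2538842 m

254 mm of thermosteric rise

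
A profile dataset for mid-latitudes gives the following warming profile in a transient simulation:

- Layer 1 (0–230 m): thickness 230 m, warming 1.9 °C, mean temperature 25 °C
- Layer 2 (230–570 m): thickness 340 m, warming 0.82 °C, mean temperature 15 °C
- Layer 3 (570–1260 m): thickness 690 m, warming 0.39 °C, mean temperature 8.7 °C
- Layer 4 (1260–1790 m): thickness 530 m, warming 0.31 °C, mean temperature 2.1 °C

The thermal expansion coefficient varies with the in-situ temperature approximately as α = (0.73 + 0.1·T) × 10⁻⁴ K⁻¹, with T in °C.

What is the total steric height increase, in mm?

Δh ≈ 260 mm

Layer 1: α = (0.73 + 0.1×25)×10⁻⁴ = 3.23×10⁻⁴ K⁻¹
Layer 2: α = (0.73 + 0.1×15)×10⁻⁴ = 2.23×10⁻⁴ K⁻¹
Layer 3: α = (0.73 + 0.1×8.7)×10⁻⁴ = 1.6×10⁻⁴ K⁻¹
Layer 4: α = (0.73 + 0.1×2.1)×10⁻⁴ = 0.94×10⁻⁴ K⁻¹
3.23×10⁻⁴ × 1.9 × 230 = 0.141151 m
230–570 m: 0.82 × 2.23×10⁻⁴ × 340 = 0.0621724 m
Layer 3: 690 × 0.39 × 1.6×10⁻⁴ = 0.043056 m
0.94×10⁻⁴ × 0.31 × 530 = 0.0154442 m
Δh = 0.141151 + 0.0621724 + 0.043056 + 0.0154442 = 0.2618236 m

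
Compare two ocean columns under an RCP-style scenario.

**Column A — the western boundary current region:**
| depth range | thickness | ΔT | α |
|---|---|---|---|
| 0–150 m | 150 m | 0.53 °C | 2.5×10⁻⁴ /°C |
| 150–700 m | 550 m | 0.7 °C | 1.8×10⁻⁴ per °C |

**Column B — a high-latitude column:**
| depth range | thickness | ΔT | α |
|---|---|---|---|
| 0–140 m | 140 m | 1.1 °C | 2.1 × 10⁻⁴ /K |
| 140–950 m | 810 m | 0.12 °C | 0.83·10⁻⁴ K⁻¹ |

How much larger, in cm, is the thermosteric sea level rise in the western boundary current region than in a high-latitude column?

A Layer 1: 0.53 × 150 × 2.5×10⁻⁴ = 0.019875 m
A Layer 2: 0.7 × 550 × 1.8×10⁻⁴ = 0.06930 m
A total: 0.089175 m
B 0–140 m: 1.1 × 140 × 2.1×10⁻⁴ = 0.03234 m
B 0.12 × 810 × 0.83×10⁻⁴ = 0.0080676 m
B total: 0.0404076 m
Difference: 0.089175 − 0.0404076 = 0.0487674 m

4.9 cm larger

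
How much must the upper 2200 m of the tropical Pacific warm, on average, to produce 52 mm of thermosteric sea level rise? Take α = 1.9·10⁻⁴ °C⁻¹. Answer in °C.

0.124 °C

ΔT = Δh/(αH) = 0.052 / (1.9×10⁻⁴ × 2200) ≈ 0.1244 °C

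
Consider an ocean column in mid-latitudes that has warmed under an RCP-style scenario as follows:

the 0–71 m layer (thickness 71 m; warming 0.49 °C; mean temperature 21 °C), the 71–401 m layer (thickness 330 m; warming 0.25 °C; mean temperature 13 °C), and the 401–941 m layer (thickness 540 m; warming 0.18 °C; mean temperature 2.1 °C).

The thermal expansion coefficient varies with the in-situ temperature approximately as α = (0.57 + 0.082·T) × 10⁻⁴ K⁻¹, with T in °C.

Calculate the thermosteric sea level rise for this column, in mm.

Layer 1: α = (0.57 + 0.082×21)×10⁻⁴ = 2.292×10⁻⁴ K⁻¹
Layer 2: α = (0.57 + 0.082×13)×10⁻⁴ = 1.636×10⁻⁴ K⁻¹
Layer 3: α = (0.57 + 0.082×2.1)×10⁻⁴ = 0.7422×10⁻⁴ K⁻¹
Layer 1: 71 × 0.49 × 2.292×10⁻⁴ = 0.007973868 m
Layer 2: 0.25 × 330 × 1.636×10⁻⁴ = 0.013497 m
0.18 × 540 × 0.7422×10⁻⁴ = 0.007214184 m
Δh = 0.007973868 + 0.013497 + 0.007214184 = 0.028685052 m

about 29 mm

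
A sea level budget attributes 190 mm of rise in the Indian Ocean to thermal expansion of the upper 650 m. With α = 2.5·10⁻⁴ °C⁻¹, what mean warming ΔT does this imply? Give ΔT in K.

ΔT = Δh/(αH) = 0.19 / (2.5×10⁻⁴ × 650) ≈ 1.169 K

1.17 K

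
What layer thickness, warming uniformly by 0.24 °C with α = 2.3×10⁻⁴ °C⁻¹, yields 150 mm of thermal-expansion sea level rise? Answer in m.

H = Δh/(αΔT) = 0.15 / (2.3×10⁻⁴ × 0.24) ≈ 2717 m

H ≈ 2720 m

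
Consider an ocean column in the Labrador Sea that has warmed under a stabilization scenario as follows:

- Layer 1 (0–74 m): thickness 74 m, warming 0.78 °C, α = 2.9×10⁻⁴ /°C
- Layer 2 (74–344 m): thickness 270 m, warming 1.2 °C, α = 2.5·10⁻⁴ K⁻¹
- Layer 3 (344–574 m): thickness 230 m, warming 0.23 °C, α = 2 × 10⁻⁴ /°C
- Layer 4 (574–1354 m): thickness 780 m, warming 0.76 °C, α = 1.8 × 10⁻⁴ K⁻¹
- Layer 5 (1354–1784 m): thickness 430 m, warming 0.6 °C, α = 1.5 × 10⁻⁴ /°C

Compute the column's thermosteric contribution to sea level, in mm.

0–74 m: 0.78 × 2.9×10⁻⁴ × 74 = 0.0167388 m
Layer 2: 270 × 2.5×10⁻⁴ × 1.2 = 0.08100 m
230 × 0.23 × 2×10⁻⁴ = 0.01058 m
Layer 4: 0.76 × 1.8×10⁻⁴ × 780 = 0.106704 m
1354–1784 m: 0.6 × 430 × 1.5×10⁻⁴ = 0.03870 m
Δh = 0.0167388 + 0.08100 + 0.01058 + 0.106704 + 0.03870 = 0.2537228 m ≈ 250 mm

Δh = 250 mm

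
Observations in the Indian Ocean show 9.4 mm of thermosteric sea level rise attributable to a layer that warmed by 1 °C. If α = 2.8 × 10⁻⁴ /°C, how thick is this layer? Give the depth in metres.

33.6 m

H = Δh/(αΔT) = 0.0094 / (2.8×10⁻⁴ × 1) ≈ 33.57 m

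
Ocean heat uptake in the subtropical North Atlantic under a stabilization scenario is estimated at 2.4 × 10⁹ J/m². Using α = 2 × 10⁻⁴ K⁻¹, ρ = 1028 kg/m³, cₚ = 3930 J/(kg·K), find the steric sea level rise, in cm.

Δh = αQ/(ρcₚ) = 2×10⁻⁴ × 2.4×10⁹ / (1028 × 3930) ≈ 0.11881 m

11.9 cm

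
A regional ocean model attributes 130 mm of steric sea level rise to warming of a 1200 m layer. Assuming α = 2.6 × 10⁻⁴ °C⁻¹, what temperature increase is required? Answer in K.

0.417 K

ΔT = Δh/(αH) = 0.13 / (2.6×10⁻⁴ × 1200) ≈ 0.4167 K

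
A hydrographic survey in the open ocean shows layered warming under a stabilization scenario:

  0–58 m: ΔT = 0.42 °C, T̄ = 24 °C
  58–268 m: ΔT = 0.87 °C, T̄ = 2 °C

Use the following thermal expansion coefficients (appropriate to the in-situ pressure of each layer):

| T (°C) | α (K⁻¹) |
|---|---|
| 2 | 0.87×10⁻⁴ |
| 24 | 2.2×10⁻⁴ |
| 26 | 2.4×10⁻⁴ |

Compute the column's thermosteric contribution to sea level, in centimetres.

Layer 1 at 24 °C → α = 2.2×10⁻⁴ K⁻¹
Layer 2 at 2 °C → α = 0.87×10⁻⁴ K⁻¹
Layer 1: 58 × 0.42 × 2.2×10⁻⁴ = 0.0053592 m
0.87×10⁻⁴ × 0.87 × 210 = 0.0158949 m
Δh = 0.0053592 + 0.0158949 = 0.0212541 m ≈ 2.13 cm

Δh ≈ 2.13 cm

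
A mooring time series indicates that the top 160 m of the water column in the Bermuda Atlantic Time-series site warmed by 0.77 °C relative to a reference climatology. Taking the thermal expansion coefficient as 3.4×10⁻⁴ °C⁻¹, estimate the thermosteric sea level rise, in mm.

41.9 mm of thermosteric rise

Δh = αΔT·H = 3.4×10⁻⁴ × 0.77 × 160 = 0.041888 m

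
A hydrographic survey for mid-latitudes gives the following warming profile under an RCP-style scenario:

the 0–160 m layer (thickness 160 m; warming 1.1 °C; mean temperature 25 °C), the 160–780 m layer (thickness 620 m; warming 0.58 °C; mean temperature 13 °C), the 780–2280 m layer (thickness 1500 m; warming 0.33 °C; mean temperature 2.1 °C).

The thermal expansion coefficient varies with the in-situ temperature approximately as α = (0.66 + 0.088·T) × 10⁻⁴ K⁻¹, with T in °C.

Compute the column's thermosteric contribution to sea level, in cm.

about 15.7 cm

Layer 1: α = (0.66 + 0.088×25)×10⁻⁴ = 2.86×10⁻⁴ K⁻¹
Layer 2: α = (0.66 + 0.088×13)×10⁻⁴ = 1.804×10⁻⁴ K⁻¹
Layer 3: α = (0.66 + 0.088×2.1)×10⁻⁴ = 0.8448×10⁻⁴ K⁻¹
160 × 1.1 × 2.86×10⁻⁴ = 0.050336 m
Layer 2: 1.804×10⁻⁴ × 620 × 0.58 = 0.06487184 m
780–2280 m: 1500 × 0.33 × 0.8448×10⁻⁴ = 0.0418176 m
Δh = 0.050336 + 0.06487184 + 0.0418176 = 0.15702544 m ≈ 15.7 cm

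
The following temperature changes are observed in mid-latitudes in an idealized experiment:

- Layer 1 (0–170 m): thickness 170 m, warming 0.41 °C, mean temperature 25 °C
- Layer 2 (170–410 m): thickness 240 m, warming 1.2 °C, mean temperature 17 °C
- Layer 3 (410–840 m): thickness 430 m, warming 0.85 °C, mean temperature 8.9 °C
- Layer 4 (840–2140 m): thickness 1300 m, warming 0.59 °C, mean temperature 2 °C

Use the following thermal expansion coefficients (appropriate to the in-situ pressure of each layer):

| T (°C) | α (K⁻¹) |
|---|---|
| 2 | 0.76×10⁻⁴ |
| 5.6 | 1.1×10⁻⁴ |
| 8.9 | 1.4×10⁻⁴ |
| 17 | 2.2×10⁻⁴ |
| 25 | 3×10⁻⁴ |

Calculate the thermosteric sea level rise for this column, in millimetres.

Layer 1 at 25 °C → α = 3×10⁻⁴ K⁻¹
Layer 2 at 17 °C → α = 2.2×10⁻⁴ K⁻¹
Layer 3 at 8.9 °C → α = 1.4×10⁻⁴ K⁻¹
Layer 4 at 2 °C → α = 0.76×10⁻⁴ K⁻¹
0.41 × 170 × 3×10⁻⁴ = 0.02091 m
2.2×10⁻⁴ × 240 × 1.2 = 0.06336 m
Layer 3: 1.4×10⁻⁴ × 0.85 × 430 = 0.05117 m
Layer 4: 1300 × 0.76×10⁻⁴ × 0.59 = 0.058292 m
Δh = 0.02091 + 0.06336 + 0.05117 + 0.058292 = 0.193732 m ≈ 194 mm

Δh ≈ 194 mm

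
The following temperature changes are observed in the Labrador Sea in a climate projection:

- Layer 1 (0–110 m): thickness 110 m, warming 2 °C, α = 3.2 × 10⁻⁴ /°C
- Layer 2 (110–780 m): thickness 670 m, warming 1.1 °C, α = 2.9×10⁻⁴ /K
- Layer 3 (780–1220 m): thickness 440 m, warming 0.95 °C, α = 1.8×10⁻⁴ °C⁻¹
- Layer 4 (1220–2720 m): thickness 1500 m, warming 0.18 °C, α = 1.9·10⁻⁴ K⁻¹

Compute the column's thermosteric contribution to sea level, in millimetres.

about 411 mm

110 × 2 × 3.2×10⁻⁴ = 0.07040 m
Layer 2: 2.9×10⁻⁴ × 1.1 × 670 = 0.21373 m
0.95 × 440 × 1.8×10⁻⁴ = 0.07524 m
1500 × 1.9×10⁻⁴ × 0.18 = 0.05130 m
Δh = 0.07040 + 0.21373 + 0.07524 + 0.05130 = 0.41067 m ≈ 411 mm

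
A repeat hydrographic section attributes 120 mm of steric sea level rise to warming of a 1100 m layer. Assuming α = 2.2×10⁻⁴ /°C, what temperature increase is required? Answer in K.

ΔT = Δh/(αH) = 0.12 / (2.2×10⁻⁴ × 1100) ≈ 0.4959 K

about 0.50 K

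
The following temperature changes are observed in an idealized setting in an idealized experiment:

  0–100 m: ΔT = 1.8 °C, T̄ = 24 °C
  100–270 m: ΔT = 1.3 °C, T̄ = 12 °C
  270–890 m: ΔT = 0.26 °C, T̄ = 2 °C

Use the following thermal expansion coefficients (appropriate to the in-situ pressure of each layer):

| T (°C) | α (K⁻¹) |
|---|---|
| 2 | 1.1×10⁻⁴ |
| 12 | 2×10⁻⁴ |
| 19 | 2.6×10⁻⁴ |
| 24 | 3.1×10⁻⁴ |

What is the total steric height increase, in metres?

Layer 1 at 24 °C → α = 3.1×10⁻⁴ K⁻¹
Layer 2 at 12 °C → α = 2×10⁻⁴ K⁻¹
Layer 3 at 2 °C → α = 1.1×10⁻⁴ K⁻¹
0–100 m: 1.8 × 3.1×10⁻⁴ × 100 = 0.05580 m
100–270 m: 1.3 × 2×10⁻⁴ × 170 = 0.04420 m
270–890 m: 620 × 1.1×10⁻⁴ × 0.26 = 0.017732 m
Δh = 0.05580 + 0.04420 + 0.017732 = 0.117732 m

Δh ≈ 0.12 m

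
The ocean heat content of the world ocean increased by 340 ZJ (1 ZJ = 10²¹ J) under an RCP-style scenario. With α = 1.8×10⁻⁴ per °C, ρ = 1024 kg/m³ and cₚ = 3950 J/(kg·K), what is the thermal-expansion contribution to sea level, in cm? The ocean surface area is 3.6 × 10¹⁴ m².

Per unit area: Q = 340×10²¹ / (3.6×10¹⁴) ≈ 9.444×10⁸ J/m²
Δh = αQ/(ρcₚ) = 1.8×10⁻⁴ × 9.444×10⁸ / (1024 × 3950) ≈ 0.042027 m

4.20 cm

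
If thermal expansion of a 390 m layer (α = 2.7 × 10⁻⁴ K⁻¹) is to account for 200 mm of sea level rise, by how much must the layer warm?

ΔT = Δh/(αH) = 0.2 / (2.7×10⁻⁴ × 390) ≈ 1.899 °C

about 1.90 °C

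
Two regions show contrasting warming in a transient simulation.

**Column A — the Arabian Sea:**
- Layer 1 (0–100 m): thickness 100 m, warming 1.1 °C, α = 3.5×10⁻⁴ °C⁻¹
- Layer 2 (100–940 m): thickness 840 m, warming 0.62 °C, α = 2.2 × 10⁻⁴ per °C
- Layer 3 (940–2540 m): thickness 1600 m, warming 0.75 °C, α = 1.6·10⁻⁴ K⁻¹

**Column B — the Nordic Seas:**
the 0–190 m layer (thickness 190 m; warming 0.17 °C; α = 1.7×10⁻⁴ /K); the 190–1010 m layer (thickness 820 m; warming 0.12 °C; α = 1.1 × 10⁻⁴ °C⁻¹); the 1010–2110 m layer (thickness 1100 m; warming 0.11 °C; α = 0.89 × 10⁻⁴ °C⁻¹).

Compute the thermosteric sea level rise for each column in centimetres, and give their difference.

Δh_A ≈ 34.5 cm, Δh_B ≈ 2.71 cm; difference ≈ 31.8 cm

A 1.1 × 3.5×10⁻⁴ × 100 = 0.03850 m
A 840 × 2.2×10⁻⁴ × 0.62 = 0.114576 m
A Layer 3: 0.75 × 1.6×10⁻⁴ × 1600 = 0.19200 m
A total: 0.345076 m
B 1.7×10⁻⁴ × 0.17 × 190 = 0.005491 m
B 190–1010 m: 1.1×10⁻⁴ × 0.12 × 820 = 0.010824 m
B 1010–2110 m: 0.89×10⁻⁴ × 1100 × 0.11 = 0.010769 m
B total: 0.027084 m
Difference: 0.345076 − 0.027084 = 0.317992 m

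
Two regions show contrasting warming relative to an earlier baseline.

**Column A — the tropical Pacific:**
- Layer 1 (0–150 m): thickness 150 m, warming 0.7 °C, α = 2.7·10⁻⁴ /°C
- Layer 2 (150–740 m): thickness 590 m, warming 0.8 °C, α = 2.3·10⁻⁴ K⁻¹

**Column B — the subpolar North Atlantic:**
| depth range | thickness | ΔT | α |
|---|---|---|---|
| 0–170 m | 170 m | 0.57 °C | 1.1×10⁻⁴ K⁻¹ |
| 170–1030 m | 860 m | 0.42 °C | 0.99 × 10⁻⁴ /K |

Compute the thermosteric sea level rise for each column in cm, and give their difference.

A Layer 1: 0.7 × 2.7×10⁻⁴ × 150 = 0.02835 m
A Layer 2: 0.8 × 590 × 2.3×10⁻⁴ = 0.10856 m
A total: 0.13691 m
B 0–170 m: 1.1×10⁻⁴ × 0.57 × 170 = 0.010659 m
B 0.42 × 0.99×10⁻⁴ × 860 = 0.0357588 m
B total: 0.0464178 m
Difference: 0.13691 − 0.0464178 = 0.0904922 m

A: 13.7 cm; B: 4.64 cm; difference 9.05 cm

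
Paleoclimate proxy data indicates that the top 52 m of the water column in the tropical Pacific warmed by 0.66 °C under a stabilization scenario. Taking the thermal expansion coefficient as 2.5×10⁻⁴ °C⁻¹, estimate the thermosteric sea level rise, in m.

Δh ≈ 0.0086 m

Δh = αΔT·H = 2.5×10⁻⁴ × 0.66 × 52 = 0.00858 m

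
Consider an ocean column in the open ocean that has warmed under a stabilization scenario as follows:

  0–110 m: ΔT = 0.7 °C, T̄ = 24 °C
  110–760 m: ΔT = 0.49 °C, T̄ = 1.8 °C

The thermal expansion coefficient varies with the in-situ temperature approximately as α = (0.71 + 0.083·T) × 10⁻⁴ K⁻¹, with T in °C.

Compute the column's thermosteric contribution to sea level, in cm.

Δh ≈ 4.8 cm

Layer 1: α = (0.71 + 0.083×24)×10⁻⁴ = 2.702×10⁻⁴ K⁻¹
Layer 2: α = (0.71 + 0.083×1.8)×10⁻⁴ = 0.8594×10⁻⁴ K⁻¹
110 × 0.7 × 2.702×10⁻⁴ = 0.0208054 m
110–760 m: 0.8594×10⁻⁴ × 650 × 0.49 = 0.02737189 m
Δh = 0.0208054 + 0.02737189 = 0.04817729 m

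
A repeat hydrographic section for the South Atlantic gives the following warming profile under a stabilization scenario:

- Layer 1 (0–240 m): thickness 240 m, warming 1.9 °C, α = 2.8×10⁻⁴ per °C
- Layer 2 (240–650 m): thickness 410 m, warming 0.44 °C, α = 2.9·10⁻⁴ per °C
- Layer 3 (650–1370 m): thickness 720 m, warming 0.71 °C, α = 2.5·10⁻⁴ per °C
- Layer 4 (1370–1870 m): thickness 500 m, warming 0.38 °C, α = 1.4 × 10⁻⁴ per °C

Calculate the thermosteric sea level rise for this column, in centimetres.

about 33.4 cm

0–240 m: 2.8×10⁻⁴ × 1.9 × 240 = 0.12768 m
Layer 2: 0.44 × 2.9×10⁻⁴ × 410 = 0.052316 m
650–1370 m: 2.5×10⁻⁴ × 720 × 0.71 = 0.12780 m
Layer 4: 500 × 1.4×10⁻⁴ × 0.38 = 0.02660 m
Δh = 0.12768 + 0.052316 + 0.12780 + 0.02660 = 0.334396 m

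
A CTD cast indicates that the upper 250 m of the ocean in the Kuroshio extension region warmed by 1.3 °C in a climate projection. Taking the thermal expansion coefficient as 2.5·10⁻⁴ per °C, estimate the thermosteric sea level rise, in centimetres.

Δh = αΔT·H = 2.5×10⁻⁴ × 1.3 × 250 = 0.08125 m

8.13 cm of thermosteric rise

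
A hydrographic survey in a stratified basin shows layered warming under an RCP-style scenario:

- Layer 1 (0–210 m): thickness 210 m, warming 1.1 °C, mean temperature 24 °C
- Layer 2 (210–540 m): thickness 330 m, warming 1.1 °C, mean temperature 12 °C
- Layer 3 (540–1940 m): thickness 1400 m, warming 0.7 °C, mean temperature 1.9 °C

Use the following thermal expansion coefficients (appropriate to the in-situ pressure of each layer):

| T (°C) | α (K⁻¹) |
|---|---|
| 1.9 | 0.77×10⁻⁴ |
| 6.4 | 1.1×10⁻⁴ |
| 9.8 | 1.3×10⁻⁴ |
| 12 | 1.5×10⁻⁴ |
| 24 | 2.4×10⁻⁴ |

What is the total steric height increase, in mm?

Layer 1 at 24 °C → α = 2.4×10⁻⁴ K⁻¹
Layer 2 at 12 °C → α = 1.5×10⁻⁴ K⁻¹
Layer 3 at 1.9 °C → α = 0.77×10⁻⁴ K⁻¹
Layer 1: 1.1 × 210 × 2.4×10⁻⁴ = 0.05544 m
Layer 2: 1.5×10⁻⁴ × 330 × 1.1 = 0.05445 m
Layer 3: 1400 × 0.77×10⁻⁴ × 0.7 = 0.07546 m
Δh = 0.05544 + 0.05445 + 0.07546 = 0.18535 m

Δh = 185 mm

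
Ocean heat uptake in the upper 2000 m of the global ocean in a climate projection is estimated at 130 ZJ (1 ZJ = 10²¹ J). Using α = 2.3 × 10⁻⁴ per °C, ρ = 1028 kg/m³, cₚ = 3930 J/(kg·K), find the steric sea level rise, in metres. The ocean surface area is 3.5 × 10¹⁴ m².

Δh ≈ 0.0211 m

Per unit area: Q = 130×10²¹ / (3.5×10¹⁴) ≈ 3.714×10⁸ J/m²
Δh = αQ/(ρcₚ) = 2.3×10⁻⁴ × 3.714×10⁸ / (1028 × 3930) ≈ 0.021144 m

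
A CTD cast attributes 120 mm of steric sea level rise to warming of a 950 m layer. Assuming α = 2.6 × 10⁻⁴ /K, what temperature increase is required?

ΔT = Δh/(αH) = 0.12 / (2.6×10⁻⁴ × 950) ≈ 0.4858 K

0.486 K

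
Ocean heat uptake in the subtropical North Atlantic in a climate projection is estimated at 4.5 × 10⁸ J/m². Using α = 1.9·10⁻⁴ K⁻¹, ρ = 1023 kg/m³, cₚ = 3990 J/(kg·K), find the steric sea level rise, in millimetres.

about 20.9 mm

Δh = αQ/(ρcₚ) = 1.9×10⁻⁴ × 4.5×10⁸ / (1023 × 3990) ≈ 0.020947 m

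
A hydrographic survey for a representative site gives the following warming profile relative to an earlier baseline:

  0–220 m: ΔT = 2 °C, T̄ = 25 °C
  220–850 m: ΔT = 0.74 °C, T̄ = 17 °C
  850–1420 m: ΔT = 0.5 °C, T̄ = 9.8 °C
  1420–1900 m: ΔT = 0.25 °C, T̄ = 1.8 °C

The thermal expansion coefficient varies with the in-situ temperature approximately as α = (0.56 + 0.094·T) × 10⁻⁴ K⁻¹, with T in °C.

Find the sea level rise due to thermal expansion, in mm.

Layer 1: α = (0.56 + 0.094×25)×10⁻⁴ = 2.91×10⁻⁴ K⁻¹
Layer 2: α = (0.56 + 0.094×17)×10⁻⁴ = 2.158×10⁻⁴ K⁻¹
Layer 3: α = (0.56 + 0.094×9.8)×10⁻⁴ = 1.4812×10⁻⁴ K⁻¹
Layer 4: α = (0.56 + 0.094×1.8)×10⁻⁴ = 0.7292×10⁻⁴ K⁻¹
220 × 2 × 2.91×10⁻⁴ = 0.12804 m
220–850 m: 630 × 2.158×10⁻⁴ × 0.74 = 0.10060596 m
850–1420 m: 0.5 × 570 × 1.4812×10⁻⁴ = 0.0422142 m
1420–1900 m: 0.7292×10⁻⁴ × 480 × 0.25 = 0.0087504 m
Δh = 0.12804 + 0.10060596 + 0.0422142 + 0.0087504 = 0.27961056 m ≈ 280 mm

Δh ≈ 280 mm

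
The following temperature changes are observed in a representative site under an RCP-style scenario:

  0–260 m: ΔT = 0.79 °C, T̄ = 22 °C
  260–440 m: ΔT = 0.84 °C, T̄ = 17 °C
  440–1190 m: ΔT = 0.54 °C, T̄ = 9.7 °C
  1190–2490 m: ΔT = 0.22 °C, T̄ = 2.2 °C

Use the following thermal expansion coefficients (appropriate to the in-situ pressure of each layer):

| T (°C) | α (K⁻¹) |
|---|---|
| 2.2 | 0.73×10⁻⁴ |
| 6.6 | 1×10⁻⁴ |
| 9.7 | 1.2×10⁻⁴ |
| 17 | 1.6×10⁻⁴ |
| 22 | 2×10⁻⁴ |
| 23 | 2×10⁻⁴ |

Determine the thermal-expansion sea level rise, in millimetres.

Layer 1 at 22 °C → α = 2×10⁻⁴ K⁻¹
Layer 2 at 17 °C → α = 1.6×10⁻⁴ K⁻¹
Layer 3 at 9.7 °C → α = 1.2×10⁻⁴ K⁻¹
Layer 4 at 2.2 °C → α = 0.73×10⁻⁴ K⁻¹
Layer 1: 2×10⁻⁴ × 0.79 × 260 = 0.04108 m
Layer 2: 1.6×10⁻⁴ × 180 × 0.84 = 0.024192 m
Layer 3: 750 × 1.2×10⁻⁴ × 0.54 = 0.04860 m
1190–2490 m: 0.73×10⁻⁴ × 0.22 × 1300 = 0.020878 m
Δh = 0.04108 + 0.024192 + 0.04860 + 0.020878 = 0.13475 m

Δh ≈ 135 mm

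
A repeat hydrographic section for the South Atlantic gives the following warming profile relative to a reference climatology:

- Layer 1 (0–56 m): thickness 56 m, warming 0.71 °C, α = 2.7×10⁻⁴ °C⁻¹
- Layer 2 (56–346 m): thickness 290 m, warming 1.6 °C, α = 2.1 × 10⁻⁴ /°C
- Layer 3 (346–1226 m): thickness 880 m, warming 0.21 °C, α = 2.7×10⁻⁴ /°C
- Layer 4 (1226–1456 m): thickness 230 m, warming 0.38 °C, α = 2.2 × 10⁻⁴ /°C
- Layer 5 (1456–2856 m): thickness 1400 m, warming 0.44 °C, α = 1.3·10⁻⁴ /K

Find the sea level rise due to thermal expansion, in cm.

about 26 cm

56 × 2.7×10⁻⁴ × 0.71 = 0.0107352 m
1.6 × 290 × 2.1×10⁻⁴ = 0.09744 m
880 × 2.7×10⁻⁴ × 0.21 = 0.049896 m
1226–1456 m: 2.2×10⁻⁴ × 230 × 0.38 = 0.019228 m
1456–2856 m: 1.3×10⁻⁴ × 0.44 × 1400 = 0.08008 m
Δh = 0.0107352 + 0.09744 + 0.049896 + 0.019228 + 0.08008 = 0.2573792 m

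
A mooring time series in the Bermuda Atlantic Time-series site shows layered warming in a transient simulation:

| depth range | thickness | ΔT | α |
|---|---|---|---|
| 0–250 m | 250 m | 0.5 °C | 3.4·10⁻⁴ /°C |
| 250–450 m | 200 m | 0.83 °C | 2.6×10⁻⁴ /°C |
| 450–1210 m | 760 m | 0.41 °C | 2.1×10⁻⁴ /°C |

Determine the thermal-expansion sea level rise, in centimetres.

0–250 m: 3.4×10⁻⁴ × 0.5 × 250 = 0.04250 m
0.83 × 2.6×10⁻⁴ × 200 = 0.04316 m
Layer 3: 2.1×10⁻⁴ × 760 × 0.41 = 0.065436 m
Δh = 0.04250 + 0.04316 + 0.065436 = 0.151096 m

15 cm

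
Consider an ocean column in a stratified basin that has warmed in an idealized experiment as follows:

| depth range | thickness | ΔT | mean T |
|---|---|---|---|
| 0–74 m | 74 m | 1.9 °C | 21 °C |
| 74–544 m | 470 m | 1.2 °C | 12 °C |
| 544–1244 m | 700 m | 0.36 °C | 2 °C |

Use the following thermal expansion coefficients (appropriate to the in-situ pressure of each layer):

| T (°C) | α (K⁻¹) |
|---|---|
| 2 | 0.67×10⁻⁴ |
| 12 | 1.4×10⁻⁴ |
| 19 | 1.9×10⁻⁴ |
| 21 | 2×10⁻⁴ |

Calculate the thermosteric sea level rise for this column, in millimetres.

Layer 1 at 21 °C → α = 2×10⁻⁴ K⁻¹
Layer 2 at 12 °C → α = 1.4×10⁻⁴ K⁻¹
Layer 3 at 2 °C → α = 0.67×10⁻⁴ K⁻¹
Layer 1: 74 × 2×10⁻⁴ × 1.9 = 0.02812 m
1.4×10⁻⁴ × 470 × 1.2 = 0.07896 m
544–1244 m: 0.36 × 700 × 0.67×10⁻⁴ = 0.016884 m
Δh = 0.02812 + 0.07896 + 0.016884 = 0.123964 m ≈ 124 mm

124 mm of thermosteric rise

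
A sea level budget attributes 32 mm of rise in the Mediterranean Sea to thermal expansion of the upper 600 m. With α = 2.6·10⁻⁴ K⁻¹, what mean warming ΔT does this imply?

0.21 °C

ΔT = Δh/(αH) = 0.032 / (2.6×10⁻⁴ × 600) ≈ 0.2051 °C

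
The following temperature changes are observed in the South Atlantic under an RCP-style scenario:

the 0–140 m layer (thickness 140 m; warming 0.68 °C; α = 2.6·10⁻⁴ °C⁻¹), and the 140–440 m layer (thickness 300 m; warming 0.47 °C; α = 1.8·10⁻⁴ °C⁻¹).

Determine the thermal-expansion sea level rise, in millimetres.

0–140 m: 0.68 × 140 × 2.6×10⁻⁴ = 0.024752 m
Layer 2: 300 × 0.47 × 1.8×10⁻⁴ = 0.02538 m
Δh = 0.024752 + 0.02538 = 0.050132 m

Δh = 50.1 mm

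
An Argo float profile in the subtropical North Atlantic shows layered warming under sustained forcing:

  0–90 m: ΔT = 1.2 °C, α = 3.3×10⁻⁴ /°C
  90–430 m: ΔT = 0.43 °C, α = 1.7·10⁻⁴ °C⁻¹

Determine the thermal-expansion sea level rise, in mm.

Layer 1: 90 × 3.3×10⁻⁴ × 1.2 = 0.03564 m
Layer 2: 0.43 × 1.7×10⁻⁴ × 340 = 0.024854 m
Δh = 0.03564 + 0.024854 = 0.060494 m

Δh = 60 mm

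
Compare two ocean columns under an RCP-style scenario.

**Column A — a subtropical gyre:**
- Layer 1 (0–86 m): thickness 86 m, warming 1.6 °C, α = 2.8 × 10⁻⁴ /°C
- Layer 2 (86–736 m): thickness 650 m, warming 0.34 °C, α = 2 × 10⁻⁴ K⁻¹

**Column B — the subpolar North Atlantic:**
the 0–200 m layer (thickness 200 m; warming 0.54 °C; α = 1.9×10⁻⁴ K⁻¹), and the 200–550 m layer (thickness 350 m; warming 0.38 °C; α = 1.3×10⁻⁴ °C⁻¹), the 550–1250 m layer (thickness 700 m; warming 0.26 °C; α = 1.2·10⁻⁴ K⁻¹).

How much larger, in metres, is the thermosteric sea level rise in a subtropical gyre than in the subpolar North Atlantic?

0.0231 m

A 2.8×10⁻⁴ × 1.6 × 86 = 0.038528 m
A 2×10⁻⁴ × 650 × 0.34 = 0.04420 m
A total: 0.082728 m
B 0–200 m: 0.54 × 200 × 1.9×10⁻⁴ = 0.02052 m
B Layer 2: 0.38 × 1.3×10⁻⁴ × 350 = 0.01729 m
B 550–1250 m: 700 × 0.26 × 1.2×10⁻⁴ = 0.02184 m
B total: 0.05965 m
Difference: 0.082728 − 0.05965 = 0.023078 m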